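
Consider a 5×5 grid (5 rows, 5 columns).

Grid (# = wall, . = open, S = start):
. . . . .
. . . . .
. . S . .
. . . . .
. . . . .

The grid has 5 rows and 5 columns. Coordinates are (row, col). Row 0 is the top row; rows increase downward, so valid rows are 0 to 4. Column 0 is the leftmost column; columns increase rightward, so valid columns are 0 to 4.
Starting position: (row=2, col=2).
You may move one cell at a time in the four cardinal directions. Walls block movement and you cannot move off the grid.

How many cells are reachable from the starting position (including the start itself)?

BFS flood-fill from (row=2, col=2):
  Distance 0: (row=2, col=2)
  Distance 1: (row=1, col=2), (row=2, col=1), (row=2, col=3), (row=3, col=2)
  Distance 2: (row=0, col=2), (row=1, col=1), (row=1, col=3), (row=2, col=0), (row=2, col=4), (row=3, col=1), (row=3, col=3), (row=4, col=2)
  Distance 3: (row=0, col=1), (row=0, col=3), (row=1, col=0), (row=1, col=4), (row=3, col=0), (row=3, col=4), (row=4, col=1), (row=4, col=3)
  Distance 4: (row=0, col=0), (row=0, col=4), (row=4, col=0), (row=4, col=4)
Total reachable: 25 (grid has 25 open cells total)

Answer: Reachable cells: 25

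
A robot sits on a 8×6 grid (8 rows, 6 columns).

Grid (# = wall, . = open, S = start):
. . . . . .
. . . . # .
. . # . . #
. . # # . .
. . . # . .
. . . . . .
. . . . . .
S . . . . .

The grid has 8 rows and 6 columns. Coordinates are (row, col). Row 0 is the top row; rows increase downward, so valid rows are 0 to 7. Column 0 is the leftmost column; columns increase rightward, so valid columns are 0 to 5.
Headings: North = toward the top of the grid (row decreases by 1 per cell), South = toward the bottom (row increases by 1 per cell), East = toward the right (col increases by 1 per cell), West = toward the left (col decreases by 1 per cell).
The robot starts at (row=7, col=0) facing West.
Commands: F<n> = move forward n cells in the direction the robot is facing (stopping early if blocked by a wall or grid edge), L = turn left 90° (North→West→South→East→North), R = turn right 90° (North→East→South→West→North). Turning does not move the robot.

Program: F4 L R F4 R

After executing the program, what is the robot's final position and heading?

Answer: Final position: (row=7, col=0), facing North

Derivation:
Start: (row=7, col=0), facing West
  F4: move forward 0/4 (blocked), now at (row=7, col=0)
  L: turn left, now facing South
  R: turn right, now facing West
  F4: move forward 0/4 (blocked), now at (row=7, col=0)
  R: turn right, now facing North
Final: (row=7, col=0), facing North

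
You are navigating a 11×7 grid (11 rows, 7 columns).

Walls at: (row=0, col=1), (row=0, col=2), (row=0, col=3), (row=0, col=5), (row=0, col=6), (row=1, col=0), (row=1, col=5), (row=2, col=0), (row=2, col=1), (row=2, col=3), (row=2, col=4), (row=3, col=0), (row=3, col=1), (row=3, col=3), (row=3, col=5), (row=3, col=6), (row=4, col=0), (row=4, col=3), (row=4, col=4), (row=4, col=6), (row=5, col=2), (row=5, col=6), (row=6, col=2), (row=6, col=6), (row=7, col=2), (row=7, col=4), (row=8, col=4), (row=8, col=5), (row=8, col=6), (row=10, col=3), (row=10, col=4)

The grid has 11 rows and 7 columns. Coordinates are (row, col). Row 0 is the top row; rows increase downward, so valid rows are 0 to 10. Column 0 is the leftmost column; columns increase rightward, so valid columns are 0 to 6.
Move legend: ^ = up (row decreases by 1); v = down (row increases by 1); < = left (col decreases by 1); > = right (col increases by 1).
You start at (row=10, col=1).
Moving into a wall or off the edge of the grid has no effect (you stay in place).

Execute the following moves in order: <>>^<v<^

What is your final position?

Start: (row=10, col=1)
  < (left): (row=10, col=1) -> (row=10, col=0)
  > (right): (row=10, col=0) -> (row=10, col=1)
  > (right): (row=10, col=1) -> (row=10, col=2)
  ^ (up): (row=10, col=2) -> (row=9, col=2)
  < (left): (row=9, col=2) -> (row=9, col=1)
  v (down): (row=9, col=1) -> (row=10, col=1)
  < (left): (row=10, col=1) -> (row=10, col=0)
  ^ (up): (row=10, col=0) -> (row=9, col=0)
Final: (row=9, col=0)

Answer: Final position: (row=9, col=0)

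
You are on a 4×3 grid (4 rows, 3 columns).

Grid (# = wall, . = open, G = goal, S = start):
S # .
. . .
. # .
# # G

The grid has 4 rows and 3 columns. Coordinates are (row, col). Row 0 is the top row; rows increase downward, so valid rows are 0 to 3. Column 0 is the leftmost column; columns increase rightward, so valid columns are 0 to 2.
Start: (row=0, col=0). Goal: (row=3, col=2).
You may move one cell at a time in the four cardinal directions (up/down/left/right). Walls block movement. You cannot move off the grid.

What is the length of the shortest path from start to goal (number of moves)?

Answer: Shortest path length: 5

Derivation:
BFS from (row=0, col=0) until reaching (row=3, col=2):
  Distance 0: (row=0, col=0)
  Distance 1: (row=1, col=0)
  Distance 2: (row=1, col=1), (row=2, col=0)
  Distance 3: (row=1, col=2)
  Distance 4: (row=0, col=2), (row=2, col=2)
  Distance 5: (row=3, col=2)  <- goal reached here
One shortest path (5 moves): (row=0, col=0) -> (row=1, col=0) -> (row=1, col=1) -> (row=1, col=2) -> (row=2, col=2) -> (row=3, col=2)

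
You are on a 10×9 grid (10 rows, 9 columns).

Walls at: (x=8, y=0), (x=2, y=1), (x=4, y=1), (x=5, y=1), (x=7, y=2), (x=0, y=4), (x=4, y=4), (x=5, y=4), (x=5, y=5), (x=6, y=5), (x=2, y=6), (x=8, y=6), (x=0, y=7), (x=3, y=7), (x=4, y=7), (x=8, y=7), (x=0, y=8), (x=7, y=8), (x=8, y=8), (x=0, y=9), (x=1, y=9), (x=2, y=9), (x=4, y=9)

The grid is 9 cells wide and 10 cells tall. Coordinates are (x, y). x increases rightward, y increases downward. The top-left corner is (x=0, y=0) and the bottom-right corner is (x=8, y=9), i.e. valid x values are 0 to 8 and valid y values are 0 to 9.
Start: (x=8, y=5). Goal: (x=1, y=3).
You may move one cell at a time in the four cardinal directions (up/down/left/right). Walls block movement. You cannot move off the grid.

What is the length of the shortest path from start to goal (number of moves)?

Answer: Shortest path length: 9

Derivation:
BFS from (x=8, y=5) until reaching (x=1, y=3):
  Distance 0: (x=8, y=5)
  Distance 1: (x=8, y=4), (x=7, y=5)
  Distance 2: (x=8, y=3), (x=7, y=4), (x=7, y=6)
  Distance 3: (x=8, y=2), (x=7, y=3), (x=6, y=4), (x=6, y=6), (x=7, y=7)
  Distance 4: (x=8, y=1), (x=6, y=3), (x=5, y=6), (x=6, y=7)
  Distance 5: (x=7, y=1), (x=6, y=2), (x=5, y=3), (x=4, y=6), (x=5, y=7), (x=6, y=8)
  Distance 6: (x=7, y=0), (x=6, y=1), (x=5, y=2), (x=4, y=3), (x=4, y=5), (x=3, y=6), (x=5, y=8), (x=6, y=9)
  Distance 7: (x=6, y=0), (x=4, y=2), (x=3, y=3), (x=3, y=5), (x=4, y=8), (x=5, y=9), (x=7, y=9)
  Distance 8: (x=5, y=0), (x=3, y=2), (x=2, y=3), (x=3, y=4), (x=2, y=5), (x=3, y=8), (x=8, y=9)
  Distance 9: (x=4, y=0), (x=3, y=1), (x=2, y=2), (x=1, y=3), (x=2, y=4), (x=1, y=5), (x=2, y=8), (x=3, y=9)  <- goal reached here
One shortest path (9 moves): (x=8, y=5) -> (x=7, y=5) -> (x=7, y=4) -> (x=6, y=4) -> (x=6, y=3) -> (x=5, y=3) -> (x=4, y=3) -> (x=3, y=3) -> (x=2, y=3) -> (x=1, y=3)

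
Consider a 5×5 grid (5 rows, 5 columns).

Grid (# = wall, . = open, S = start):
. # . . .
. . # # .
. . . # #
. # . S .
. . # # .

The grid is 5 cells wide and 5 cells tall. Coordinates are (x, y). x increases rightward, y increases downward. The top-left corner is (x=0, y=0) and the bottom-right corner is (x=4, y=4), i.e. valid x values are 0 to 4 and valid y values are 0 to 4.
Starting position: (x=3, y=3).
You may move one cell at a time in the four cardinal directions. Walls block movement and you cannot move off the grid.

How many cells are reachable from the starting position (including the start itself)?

BFS flood-fill from (x=3, y=3):
  Distance 0: (x=3, y=3)
  Distance 1: (x=2, y=3), (x=4, y=3)
  Distance 2: (x=2, y=2), (x=4, y=4)
  Distance 3: (x=1, y=2)
  Distance 4: (x=1, y=1), (x=0, y=2)
  Distance 5: (x=0, y=1), (x=0, y=3)
  Distance 6: (x=0, y=0), (x=0, y=4)
  Distance 7: (x=1, y=4)
Total reachable: 13 (grid has 17 open cells total)

Answer: Reachable cells: 13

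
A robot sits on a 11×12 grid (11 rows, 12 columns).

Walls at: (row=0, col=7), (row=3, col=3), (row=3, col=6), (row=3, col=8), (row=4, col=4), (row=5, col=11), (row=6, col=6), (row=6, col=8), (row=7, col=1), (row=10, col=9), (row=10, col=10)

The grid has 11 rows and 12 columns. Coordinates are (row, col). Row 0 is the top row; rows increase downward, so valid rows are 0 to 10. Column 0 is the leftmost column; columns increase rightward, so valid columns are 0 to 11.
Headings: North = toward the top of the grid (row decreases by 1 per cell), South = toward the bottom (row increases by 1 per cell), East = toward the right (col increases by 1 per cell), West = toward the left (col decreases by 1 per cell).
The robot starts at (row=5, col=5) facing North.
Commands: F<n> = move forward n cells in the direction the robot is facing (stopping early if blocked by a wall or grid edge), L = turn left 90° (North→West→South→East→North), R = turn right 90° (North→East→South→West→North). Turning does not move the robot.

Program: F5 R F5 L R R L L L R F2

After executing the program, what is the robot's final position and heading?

Answer: Final position: (row=0, col=6), facing North

Derivation:
Start: (row=5, col=5), facing North
  F5: move forward 5, now at (row=0, col=5)
  R: turn right, now facing East
  F5: move forward 1/5 (blocked), now at (row=0, col=6)
  L: turn left, now facing North
  R: turn right, now facing East
  R: turn right, now facing South
  L: turn left, now facing East
  L: turn left, now facing North
  L: turn left, now facing West
  R: turn right, now facing North
  F2: move forward 0/2 (blocked), now at (row=0, col=6)
Final: (row=0, col=6), facing North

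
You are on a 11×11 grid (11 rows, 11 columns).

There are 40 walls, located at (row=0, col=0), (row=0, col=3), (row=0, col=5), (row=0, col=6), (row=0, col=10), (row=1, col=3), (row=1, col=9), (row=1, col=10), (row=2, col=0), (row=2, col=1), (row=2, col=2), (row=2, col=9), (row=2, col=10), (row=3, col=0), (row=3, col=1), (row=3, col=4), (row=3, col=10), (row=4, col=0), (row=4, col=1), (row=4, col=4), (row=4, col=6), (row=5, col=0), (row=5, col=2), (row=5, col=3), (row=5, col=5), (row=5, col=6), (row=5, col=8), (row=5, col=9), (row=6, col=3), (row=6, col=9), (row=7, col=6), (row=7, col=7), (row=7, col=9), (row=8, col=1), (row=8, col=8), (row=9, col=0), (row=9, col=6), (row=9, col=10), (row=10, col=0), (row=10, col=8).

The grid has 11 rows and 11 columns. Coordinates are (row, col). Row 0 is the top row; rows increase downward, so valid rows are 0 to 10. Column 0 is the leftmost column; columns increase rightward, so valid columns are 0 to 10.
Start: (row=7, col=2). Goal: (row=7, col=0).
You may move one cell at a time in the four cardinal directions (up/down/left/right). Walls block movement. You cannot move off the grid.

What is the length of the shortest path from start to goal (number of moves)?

Answer: Shortest path length: 2

Derivation:
BFS from (row=7, col=2) until reaching (row=7, col=0):
  Distance 0: (row=7, col=2)
  Distance 1: (row=6, col=2), (row=7, col=1), (row=7, col=3), (row=8, col=2)
  Distance 2: (row=6, col=1), (row=7, col=0), (row=7, col=4), (row=8, col=3), (row=9, col=2)  <- goal reached here
One shortest path (2 moves): (row=7, col=2) -> (row=7, col=1) -> (row=7, col=0)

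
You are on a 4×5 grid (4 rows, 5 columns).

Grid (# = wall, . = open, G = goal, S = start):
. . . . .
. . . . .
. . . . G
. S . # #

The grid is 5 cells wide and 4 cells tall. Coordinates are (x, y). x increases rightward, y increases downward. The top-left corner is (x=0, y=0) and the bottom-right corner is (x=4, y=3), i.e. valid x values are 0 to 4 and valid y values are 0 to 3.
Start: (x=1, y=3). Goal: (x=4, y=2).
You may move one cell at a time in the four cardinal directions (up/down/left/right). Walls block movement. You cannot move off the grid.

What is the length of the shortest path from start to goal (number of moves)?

Answer: Shortest path length: 4

Derivation:
BFS from (x=1, y=3) until reaching (x=4, y=2):
  Distance 0: (x=1, y=3)
  Distance 1: (x=1, y=2), (x=0, y=3), (x=2, y=3)
  Distance 2: (x=1, y=1), (x=0, y=2), (x=2, y=2)
  Distance 3: (x=1, y=0), (x=0, y=1), (x=2, y=1), (x=3, y=2)
  Distance 4: (x=0, y=0), (x=2, y=0), (x=3, y=1), (x=4, y=2)  <- goal reached here
One shortest path (4 moves): (x=1, y=3) -> (x=2, y=3) -> (x=2, y=2) -> (x=3, y=2) -> (x=4, y=2)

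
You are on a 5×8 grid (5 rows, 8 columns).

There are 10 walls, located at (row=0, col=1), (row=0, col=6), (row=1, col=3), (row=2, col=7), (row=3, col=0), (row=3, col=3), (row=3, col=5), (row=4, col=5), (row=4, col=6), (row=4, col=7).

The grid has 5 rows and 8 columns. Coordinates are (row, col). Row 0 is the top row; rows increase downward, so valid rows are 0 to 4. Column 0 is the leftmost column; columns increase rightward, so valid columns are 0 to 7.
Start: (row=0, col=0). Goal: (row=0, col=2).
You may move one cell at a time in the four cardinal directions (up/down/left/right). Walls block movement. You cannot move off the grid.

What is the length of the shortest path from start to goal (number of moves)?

BFS from (row=0, col=0) until reaching (row=0, col=2):
  Distance 0: (row=0, col=0)
  Distance 1: (row=1, col=0)
  Distance 2: (row=1, col=1), (row=2, col=0)
  Distance 3: (row=1, col=2), (row=2, col=1)
  Distance 4: (row=0, col=2), (row=2, col=2), (row=3, col=1)  <- goal reached here
One shortest path (4 moves): (row=0, col=0) -> (row=1, col=0) -> (row=1, col=1) -> (row=1, col=2) -> (row=0, col=2)

Answer: Shortest path length: 4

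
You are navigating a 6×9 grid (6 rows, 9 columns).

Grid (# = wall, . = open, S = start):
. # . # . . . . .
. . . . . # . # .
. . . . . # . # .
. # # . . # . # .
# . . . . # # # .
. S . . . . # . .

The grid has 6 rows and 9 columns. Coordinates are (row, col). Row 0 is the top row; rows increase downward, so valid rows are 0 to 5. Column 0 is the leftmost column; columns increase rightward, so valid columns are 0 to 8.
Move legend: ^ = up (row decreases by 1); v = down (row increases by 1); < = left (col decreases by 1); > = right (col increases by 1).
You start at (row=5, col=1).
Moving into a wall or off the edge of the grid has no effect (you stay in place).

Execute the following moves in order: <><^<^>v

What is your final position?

Answer: Final position: (row=5, col=1)

Derivation:
Start: (row=5, col=1)
  < (left): (row=5, col=1) -> (row=5, col=0)
  > (right): (row=5, col=0) -> (row=5, col=1)
  < (left): (row=5, col=1) -> (row=5, col=0)
  ^ (up): blocked, stay at (row=5, col=0)
  < (left): blocked, stay at (row=5, col=0)
  ^ (up): blocked, stay at (row=5, col=0)
  > (right): (row=5, col=0) -> (row=5, col=1)
  v (down): blocked, stay at (row=5, col=1)
Final: (row=5, col=1)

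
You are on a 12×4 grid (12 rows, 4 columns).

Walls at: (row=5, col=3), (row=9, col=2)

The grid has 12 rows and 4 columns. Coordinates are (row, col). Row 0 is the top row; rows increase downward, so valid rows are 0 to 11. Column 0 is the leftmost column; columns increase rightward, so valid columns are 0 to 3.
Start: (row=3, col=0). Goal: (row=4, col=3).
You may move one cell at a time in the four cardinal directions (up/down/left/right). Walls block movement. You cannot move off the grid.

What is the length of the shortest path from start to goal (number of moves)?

Answer: Shortest path length: 4

Derivation:
BFS from (row=3, col=0) until reaching (row=4, col=3):
  Distance 0: (row=3, col=0)
  Distance 1: (row=2, col=0), (row=3, col=1), (row=4, col=0)
  Distance 2: (row=1, col=0), (row=2, col=1), (row=3, col=2), (row=4, col=1), (row=5, col=0)
  Distance 3: (row=0, col=0), (row=1, col=1), (row=2, col=2), (row=3, col=3), (row=4, col=2), (row=5, col=1), (row=6, col=0)
  Distance 4: (row=0, col=1), (row=1, col=2), (row=2, col=3), (row=4, col=3), (row=5, col=2), (row=6, col=1), (row=7, col=0)  <- goal reached here
One shortest path (4 moves): (row=3, col=0) -> (row=3, col=1) -> (row=3, col=2) -> (row=3, col=3) -> (row=4, col=3)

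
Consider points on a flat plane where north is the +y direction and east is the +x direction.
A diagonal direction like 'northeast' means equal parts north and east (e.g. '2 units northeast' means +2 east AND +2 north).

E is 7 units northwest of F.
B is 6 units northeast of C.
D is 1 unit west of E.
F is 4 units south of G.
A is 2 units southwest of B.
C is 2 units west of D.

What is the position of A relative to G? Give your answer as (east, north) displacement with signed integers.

Place G at the origin (east=0, north=0).
  F is 4 units south of G: delta (east=+0, north=-4); F at (east=0, north=-4).
  E is 7 units northwest of F: delta (east=-7, north=+7); E at (east=-7, north=3).
  D is 1 unit west of E: delta (east=-1, north=+0); D at (east=-8, north=3).
  C is 2 units west of D: delta (east=-2, north=+0); C at (east=-10, north=3).
  B is 6 units northeast of C: delta (east=+6, north=+6); B at (east=-4, north=9).
  A is 2 units southwest of B: delta (east=-2, north=-2); A at (east=-6, north=7).
Therefore A relative to G: (east=-6, north=7).

Answer: A is at (east=-6, north=7) relative to G.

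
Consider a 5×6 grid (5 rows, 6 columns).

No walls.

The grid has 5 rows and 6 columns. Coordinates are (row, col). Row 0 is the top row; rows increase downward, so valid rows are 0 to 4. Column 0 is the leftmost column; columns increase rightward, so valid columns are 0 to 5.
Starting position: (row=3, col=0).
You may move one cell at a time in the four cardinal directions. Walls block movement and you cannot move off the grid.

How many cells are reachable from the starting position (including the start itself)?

Answer: Reachable cells: 30

Derivation:
BFS flood-fill from (row=3, col=0):
  Distance 0: (row=3, col=0)
  Distance 1: (row=2, col=0), (row=3, col=1), (row=4, col=0)
  Distance 2: (row=1, col=0), (row=2, col=1), (row=3, col=2), (row=4, col=1)
  Distance 3: (row=0, col=0), (row=1, col=1), (row=2, col=2), (row=3, col=3), (row=4, col=2)
  Distance 4: (row=0, col=1), (row=1, col=2), (row=2, col=3), (row=3, col=4), (row=4, col=3)
  Distance 5: (row=0, col=2), (row=1, col=3), (row=2, col=4), (row=3, col=5), (row=4, col=4)
  Distance 6: (row=0, col=3), (row=1, col=4), (row=2, col=5), (row=4, col=5)
  Distance 7: (row=0, col=4), (row=1, col=5)
  Distance 8: (row=0, col=5)
Total reachable: 30 (grid has 30 open cells total)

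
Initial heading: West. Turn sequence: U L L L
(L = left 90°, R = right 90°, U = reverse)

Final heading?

Start: West
  U (U-turn (180°)) -> East
  L (left (90° counter-clockwise)) -> North
  L (left (90° counter-clockwise)) -> West
  L (left (90° counter-clockwise)) -> South
Final: South

Answer: Final heading: South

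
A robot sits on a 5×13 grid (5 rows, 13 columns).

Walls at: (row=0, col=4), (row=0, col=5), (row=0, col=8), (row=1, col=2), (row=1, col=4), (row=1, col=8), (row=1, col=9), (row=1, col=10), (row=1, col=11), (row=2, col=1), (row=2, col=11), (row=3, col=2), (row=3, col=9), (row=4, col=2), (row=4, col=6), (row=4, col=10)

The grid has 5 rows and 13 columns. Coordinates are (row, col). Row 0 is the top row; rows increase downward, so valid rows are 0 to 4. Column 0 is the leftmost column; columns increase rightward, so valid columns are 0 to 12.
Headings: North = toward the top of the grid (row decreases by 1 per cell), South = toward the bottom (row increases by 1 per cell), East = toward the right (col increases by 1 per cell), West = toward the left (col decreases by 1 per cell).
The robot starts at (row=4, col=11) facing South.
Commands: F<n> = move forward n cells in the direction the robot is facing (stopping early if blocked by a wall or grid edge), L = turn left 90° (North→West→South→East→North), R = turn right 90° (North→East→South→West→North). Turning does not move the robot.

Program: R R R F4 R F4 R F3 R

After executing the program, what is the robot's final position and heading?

Start: (row=4, col=11), facing South
  R: turn right, now facing West
  R: turn right, now facing North
  R: turn right, now facing East
  F4: move forward 1/4 (blocked), now at (row=4, col=12)
  R: turn right, now facing South
  F4: move forward 0/4 (blocked), now at (row=4, col=12)
  R: turn right, now facing West
  F3: move forward 1/3 (blocked), now at (row=4, col=11)
  R: turn right, now facing North
Final: (row=4, col=11), facing North

Answer: Final position: (row=4, col=11), facing North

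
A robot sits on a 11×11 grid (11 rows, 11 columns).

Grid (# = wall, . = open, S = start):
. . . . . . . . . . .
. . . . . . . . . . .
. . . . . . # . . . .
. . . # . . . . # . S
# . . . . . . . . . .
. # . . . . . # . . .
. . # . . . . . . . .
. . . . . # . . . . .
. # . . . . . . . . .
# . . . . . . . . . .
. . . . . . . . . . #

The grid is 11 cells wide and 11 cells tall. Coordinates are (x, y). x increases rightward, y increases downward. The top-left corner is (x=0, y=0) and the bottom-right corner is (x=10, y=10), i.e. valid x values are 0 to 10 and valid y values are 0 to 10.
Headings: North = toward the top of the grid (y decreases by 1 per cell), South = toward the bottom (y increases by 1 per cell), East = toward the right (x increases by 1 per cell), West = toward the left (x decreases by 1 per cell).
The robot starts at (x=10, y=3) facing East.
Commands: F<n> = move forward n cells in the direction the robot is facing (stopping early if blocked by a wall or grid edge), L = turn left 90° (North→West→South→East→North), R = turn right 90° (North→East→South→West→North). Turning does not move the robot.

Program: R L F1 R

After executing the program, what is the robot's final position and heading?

Answer: Final position: (x=10, y=3), facing South

Derivation:
Start: (x=10, y=3), facing East
  R: turn right, now facing South
  L: turn left, now facing East
  F1: move forward 0/1 (blocked), now at (x=10, y=3)
  R: turn right, now facing South
Final: (x=10, y=3), facing South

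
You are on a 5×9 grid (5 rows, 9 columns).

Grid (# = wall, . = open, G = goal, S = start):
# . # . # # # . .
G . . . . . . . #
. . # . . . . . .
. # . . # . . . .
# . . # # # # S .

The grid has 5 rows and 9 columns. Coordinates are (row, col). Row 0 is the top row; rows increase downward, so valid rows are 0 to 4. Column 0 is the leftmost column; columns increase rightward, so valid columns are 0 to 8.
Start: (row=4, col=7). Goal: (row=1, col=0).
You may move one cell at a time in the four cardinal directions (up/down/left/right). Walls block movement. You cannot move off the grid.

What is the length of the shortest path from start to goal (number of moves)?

Answer: Shortest path length: 10

Derivation:
BFS from (row=4, col=7) until reaching (row=1, col=0):
  Distance 0: (row=4, col=7)
  Distance 1: (row=3, col=7), (row=4, col=8)
  Distance 2: (row=2, col=7), (row=3, col=6), (row=3, col=8)
  Distance 3: (row=1, col=7), (row=2, col=6), (row=2, col=8), (row=3, col=5)
  Distance 4: (row=0, col=7), (row=1, col=6), (row=2, col=5)
  Distance 5: (row=0, col=8), (row=1, col=5), (row=2, col=4)
  Distance 6: (row=1, col=4), (row=2, col=3)
  Distance 7: (row=1, col=3), (row=3, col=3)
  Distance 8: (row=0, col=3), (row=1, col=2), (row=3, col=2)
  Distance 9: (row=1, col=1), (row=4, col=2)
  Distance 10: (row=0, col=1), (row=1, col=0), (row=2, col=1), (row=4, col=1)  <- goal reached here
One shortest path (10 moves): (row=4, col=7) -> (row=3, col=7) -> (row=3, col=6) -> (row=3, col=5) -> (row=2, col=5) -> (row=2, col=4) -> (row=2, col=3) -> (row=1, col=3) -> (row=1, col=2) -> (row=1, col=1) -> (row=1, col=0)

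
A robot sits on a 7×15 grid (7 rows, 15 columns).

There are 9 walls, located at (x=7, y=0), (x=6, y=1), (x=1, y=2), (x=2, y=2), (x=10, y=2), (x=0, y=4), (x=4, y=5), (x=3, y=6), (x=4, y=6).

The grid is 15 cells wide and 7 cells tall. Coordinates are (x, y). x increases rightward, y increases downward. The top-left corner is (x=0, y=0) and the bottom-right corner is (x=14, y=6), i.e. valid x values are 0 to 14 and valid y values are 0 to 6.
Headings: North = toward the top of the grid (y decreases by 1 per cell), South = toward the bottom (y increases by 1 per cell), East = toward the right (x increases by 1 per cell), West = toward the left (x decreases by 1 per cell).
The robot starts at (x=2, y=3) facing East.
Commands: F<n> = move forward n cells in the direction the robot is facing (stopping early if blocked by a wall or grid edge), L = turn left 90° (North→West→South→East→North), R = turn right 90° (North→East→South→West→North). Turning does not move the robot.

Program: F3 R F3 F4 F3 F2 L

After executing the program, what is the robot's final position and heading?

Start: (x=2, y=3), facing East
  F3: move forward 3, now at (x=5, y=3)
  R: turn right, now facing South
  F3: move forward 3, now at (x=5, y=6)
  F4: move forward 0/4 (blocked), now at (x=5, y=6)
  F3: move forward 0/3 (blocked), now at (x=5, y=6)
  F2: move forward 0/2 (blocked), now at (x=5, y=6)
  L: turn left, now facing East
Final: (x=5, y=6), facing East

Answer: Final position: (x=5, y=6), facing East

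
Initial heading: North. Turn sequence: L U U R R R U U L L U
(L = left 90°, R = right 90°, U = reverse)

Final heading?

Start: North
  L (left (90° counter-clockwise)) -> West
  U (U-turn (180°)) -> East
  U (U-turn (180°)) -> West
  R (right (90° clockwise)) -> North
  R (right (90° clockwise)) -> East
  R (right (90° clockwise)) -> South
  U (U-turn (180°)) -> North
  U (U-turn (180°)) -> South
  L (left (90° counter-clockwise)) -> East
  L (left (90° counter-clockwise)) -> North
  U (U-turn (180°)) -> South
Final: South

Answer: Final heading: South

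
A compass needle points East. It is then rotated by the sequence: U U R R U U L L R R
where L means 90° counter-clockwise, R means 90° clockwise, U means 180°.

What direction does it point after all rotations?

Start: East
  U (U-turn (180°)) -> West
  U (U-turn (180°)) -> East
  R (right (90° clockwise)) -> South
  R (right (90° clockwise)) -> West
  U (U-turn (180°)) -> East
  U (U-turn (180°)) -> West
  L (left (90° counter-clockwise)) -> South
  L (left (90° counter-clockwise)) -> East
  R (right (90° clockwise)) -> South
  R (right (90° clockwise)) -> West
Final: West

Answer: Final heading: West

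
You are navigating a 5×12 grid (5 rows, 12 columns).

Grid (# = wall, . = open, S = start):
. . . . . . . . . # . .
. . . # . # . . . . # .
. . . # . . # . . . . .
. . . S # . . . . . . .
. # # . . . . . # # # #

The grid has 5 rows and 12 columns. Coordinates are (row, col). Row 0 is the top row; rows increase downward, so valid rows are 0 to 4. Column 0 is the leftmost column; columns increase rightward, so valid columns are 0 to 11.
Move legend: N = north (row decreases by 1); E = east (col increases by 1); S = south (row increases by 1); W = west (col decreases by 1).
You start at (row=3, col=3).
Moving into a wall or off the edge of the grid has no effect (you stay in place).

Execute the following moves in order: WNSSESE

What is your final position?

Start: (row=3, col=3)
  W (west): (row=3, col=3) -> (row=3, col=2)
  N (north): (row=3, col=2) -> (row=2, col=2)
  S (south): (row=2, col=2) -> (row=3, col=2)
  S (south): blocked, stay at (row=3, col=2)
  E (east): (row=3, col=2) -> (row=3, col=3)
  S (south): (row=3, col=3) -> (row=4, col=3)
  E (east): (row=4, col=3) -> (row=4, col=4)
Final: (row=4, col=4)

Answer: Final position: (row=4, col=4)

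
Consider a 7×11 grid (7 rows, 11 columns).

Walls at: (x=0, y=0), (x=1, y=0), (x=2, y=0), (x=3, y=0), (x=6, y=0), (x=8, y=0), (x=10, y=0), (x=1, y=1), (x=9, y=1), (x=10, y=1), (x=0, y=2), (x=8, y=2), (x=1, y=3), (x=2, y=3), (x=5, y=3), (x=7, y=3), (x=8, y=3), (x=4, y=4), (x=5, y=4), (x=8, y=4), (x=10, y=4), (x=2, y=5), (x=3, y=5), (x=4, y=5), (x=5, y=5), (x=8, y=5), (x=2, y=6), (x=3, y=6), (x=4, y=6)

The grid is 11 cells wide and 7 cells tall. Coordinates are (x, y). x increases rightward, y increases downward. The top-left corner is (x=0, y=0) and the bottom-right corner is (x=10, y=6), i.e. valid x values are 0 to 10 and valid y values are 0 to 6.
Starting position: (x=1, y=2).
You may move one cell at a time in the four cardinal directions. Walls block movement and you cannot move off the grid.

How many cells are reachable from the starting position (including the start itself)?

Answer: Reachable cells: 46

Derivation:
BFS flood-fill from (x=1, y=2):
  Distance 0: (x=1, y=2)
  Distance 1: (x=2, y=2)
  Distance 2: (x=2, y=1), (x=3, y=2)
  Distance 3: (x=3, y=1), (x=4, y=2), (x=3, y=3)
  Distance 4: (x=4, y=1), (x=5, y=2), (x=4, y=3), (x=3, y=4)
  Distance 5: (x=4, y=0), (x=5, y=1), (x=6, y=2), (x=2, y=4)
  Distance 6: (x=5, y=0), (x=6, y=1), (x=7, y=2), (x=6, y=3), (x=1, y=4)
  Distance 7: (x=7, y=1), (x=0, y=4), (x=6, y=4), (x=1, y=5)
  Distance 8: (x=7, y=0), (x=8, y=1), (x=0, y=3), (x=7, y=4), (x=0, y=5), (x=6, y=5), (x=1, y=6)
  Distance 9: (x=7, y=5), (x=0, y=6), (x=6, y=6)
  Distance 10: (x=5, y=6), (x=7, y=6)
  Distance 11: (x=8, y=6)
  Distance 12: (x=9, y=6)
  Distance 13: (x=9, y=5), (x=10, y=6)
  Distance 14: (x=9, y=4), (x=10, y=5)
  Distance 15: (x=9, y=3)
  Distance 16: (x=9, y=2), (x=10, y=3)
  Distance 17: (x=10, y=2)
Total reachable: 46 (grid has 48 open cells total)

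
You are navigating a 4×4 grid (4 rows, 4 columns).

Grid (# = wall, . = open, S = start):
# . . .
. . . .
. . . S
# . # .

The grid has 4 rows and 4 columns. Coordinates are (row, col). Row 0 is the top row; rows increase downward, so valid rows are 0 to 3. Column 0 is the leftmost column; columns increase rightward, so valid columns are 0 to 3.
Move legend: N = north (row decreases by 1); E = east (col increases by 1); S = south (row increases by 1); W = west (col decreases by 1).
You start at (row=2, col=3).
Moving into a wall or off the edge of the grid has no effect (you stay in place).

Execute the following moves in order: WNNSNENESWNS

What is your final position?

Answer: Final position: (row=1, col=2)

Derivation:
Start: (row=2, col=3)
  W (west): (row=2, col=3) -> (row=2, col=2)
  N (north): (row=2, col=2) -> (row=1, col=2)
  N (north): (row=1, col=2) -> (row=0, col=2)
  S (south): (row=0, col=2) -> (row=1, col=2)
  N (north): (row=1, col=2) -> (row=0, col=2)
  E (east): (row=0, col=2) -> (row=0, col=3)
  N (north): blocked, stay at (row=0, col=3)
  E (east): blocked, stay at (row=0, col=3)
  S (south): (row=0, col=3) -> (row=1, col=3)
  W (west): (row=1, col=3) -> (row=1, col=2)
  N (north): (row=1, col=2) -> (row=0, col=2)
  S (south): (row=0, col=2) -> (row=1, col=2)
Final: (row=1, col=2)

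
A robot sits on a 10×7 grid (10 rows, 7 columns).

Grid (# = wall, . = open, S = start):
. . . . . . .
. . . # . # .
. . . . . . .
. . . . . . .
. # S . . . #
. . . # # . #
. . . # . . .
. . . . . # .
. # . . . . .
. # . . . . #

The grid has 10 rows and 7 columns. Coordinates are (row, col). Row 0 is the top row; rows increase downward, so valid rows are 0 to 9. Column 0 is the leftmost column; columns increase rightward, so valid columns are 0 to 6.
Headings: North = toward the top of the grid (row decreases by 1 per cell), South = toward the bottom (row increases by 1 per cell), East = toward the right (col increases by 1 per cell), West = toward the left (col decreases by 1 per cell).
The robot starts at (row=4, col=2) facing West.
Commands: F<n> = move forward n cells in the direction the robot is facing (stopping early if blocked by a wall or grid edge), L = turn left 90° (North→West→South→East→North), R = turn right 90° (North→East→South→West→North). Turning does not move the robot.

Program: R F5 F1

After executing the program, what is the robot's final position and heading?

Start: (row=4, col=2), facing West
  R: turn right, now facing North
  F5: move forward 4/5 (blocked), now at (row=0, col=2)
  F1: move forward 0/1 (blocked), now at (row=0, col=2)
Final: (row=0, col=2), facing North

Answer: Final position: (row=0, col=2), facing North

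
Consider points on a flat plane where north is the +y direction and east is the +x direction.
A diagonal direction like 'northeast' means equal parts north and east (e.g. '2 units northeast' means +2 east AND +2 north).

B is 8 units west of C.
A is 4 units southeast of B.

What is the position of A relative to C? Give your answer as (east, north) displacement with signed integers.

Answer: A is at (east=-4, north=-4) relative to C.

Derivation:
Place C at the origin (east=0, north=0).
  B is 8 units west of C: delta (east=-8, north=+0); B at (east=-8, north=0).
  A is 4 units southeast of B: delta (east=+4, north=-4); A at (east=-4, north=-4).
Therefore A relative to C: (east=-4, north=-4).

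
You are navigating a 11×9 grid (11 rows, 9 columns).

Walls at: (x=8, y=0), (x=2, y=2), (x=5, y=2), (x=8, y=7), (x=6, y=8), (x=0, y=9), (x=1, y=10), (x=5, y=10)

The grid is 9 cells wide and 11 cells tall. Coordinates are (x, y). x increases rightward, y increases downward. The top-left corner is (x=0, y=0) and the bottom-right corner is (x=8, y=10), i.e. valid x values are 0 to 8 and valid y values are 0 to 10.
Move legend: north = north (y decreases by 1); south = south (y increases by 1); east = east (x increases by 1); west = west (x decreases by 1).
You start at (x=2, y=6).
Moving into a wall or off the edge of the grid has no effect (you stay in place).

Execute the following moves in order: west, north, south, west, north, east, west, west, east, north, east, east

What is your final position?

Answer: Final position: (x=3, y=4)

Derivation:
Start: (x=2, y=6)
  west (west): (x=2, y=6) -> (x=1, y=6)
  north (north): (x=1, y=6) -> (x=1, y=5)
  south (south): (x=1, y=5) -> (x=1, y=6)
  west (west): (x=1, y=6) -> (x=0, y=6)
  north (north): (x=0, y=6) -> (x=0, y=5)
  east (east): (x=0, y=5) -> (x=1, y=5)
  west (west): (x=1, y=5) -> (x=0, y=5)
  west (west): blocked, stay at (x=0, y=5)
  east (east): (x=0, y=5) -> (x=1, y=5)
  north (north): (x=1, y=5) -> (x=1, y=4)
  east (east): (x=1, y=4) -> (x=2, y=4)
  east (east): (x=2, y=4) -> (x=3, y=4)
Final: (x=3, y=4)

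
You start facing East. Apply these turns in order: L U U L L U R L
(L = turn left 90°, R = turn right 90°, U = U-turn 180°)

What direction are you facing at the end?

Start: East
  L (left (90° counter-clockwise)) -> North
  U (U-turn (180°)) -> South
  U (U-turn (180°)) -> North
  L (left (90° counter-clockwise)) -> West
  L (left (90° counter-clockwise)) -> South
  U (U-turn (180°)) -> North
  R (right (90° clockwise)) -> East
  L (left (90° counter-clockwise)) -> North
Final: North

Answer: Final heading: North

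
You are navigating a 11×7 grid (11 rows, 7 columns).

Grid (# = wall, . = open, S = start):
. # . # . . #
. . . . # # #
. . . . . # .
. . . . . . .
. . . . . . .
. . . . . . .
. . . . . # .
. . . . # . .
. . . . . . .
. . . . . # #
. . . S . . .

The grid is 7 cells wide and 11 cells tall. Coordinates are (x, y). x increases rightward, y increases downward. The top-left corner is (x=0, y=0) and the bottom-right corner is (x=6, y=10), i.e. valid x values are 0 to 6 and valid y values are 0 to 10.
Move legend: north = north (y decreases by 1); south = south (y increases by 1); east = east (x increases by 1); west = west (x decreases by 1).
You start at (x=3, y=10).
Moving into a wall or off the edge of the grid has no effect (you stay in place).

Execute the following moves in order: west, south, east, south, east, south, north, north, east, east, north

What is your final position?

Answer: Final position: (x=6, y=7)

Derivation:
Start: (x=3, y=10)
  west (west): (x=3, y=10) -> (x=2, y=10)
  south (south): blocked, stay at (x=2, y=10)
  east (east): (x=2, y=10) -> (x=3, y=10)
  south (south): blocked, stay at (x=3, y=10)
  east (east): (x=3, y=10) -> (x=4, y=10)
  south (south): blocked, stay at (x=4, y=10)
  north (north): (x=4, y=10) -> (x=4, y=9)
  north (north): (x=4, y=9) -> (x=4, y=8)
  east (east): (x=4, y=8) -> (x=5, y=8)
  east (east): (x=5, y=8) -> (x=6, y=8)
  north (north): (x=6, y=8) -> (x=6, y=7)
Final: (x=6, y=7)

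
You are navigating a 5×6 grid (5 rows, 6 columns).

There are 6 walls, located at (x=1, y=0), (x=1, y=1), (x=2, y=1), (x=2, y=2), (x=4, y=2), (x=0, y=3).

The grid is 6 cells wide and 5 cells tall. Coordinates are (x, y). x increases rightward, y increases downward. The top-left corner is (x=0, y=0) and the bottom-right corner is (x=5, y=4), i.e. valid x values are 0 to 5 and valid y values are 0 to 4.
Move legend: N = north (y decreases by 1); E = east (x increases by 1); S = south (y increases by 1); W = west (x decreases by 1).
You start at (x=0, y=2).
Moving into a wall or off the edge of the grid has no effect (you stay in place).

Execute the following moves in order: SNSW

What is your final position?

Start: (x=0, y=2)
  S (south): blocked, stay at (x=0, y=2)
  N (north): (x=0, y=2) -> (x=0, y=1)
  S (south): (x=0, y=1) -> (x=0, y=2)
  W (west): blocked, stay at (x=0, y=2)
Final: (x=0, y=2)

Answer: Final position: (x=0, y=2)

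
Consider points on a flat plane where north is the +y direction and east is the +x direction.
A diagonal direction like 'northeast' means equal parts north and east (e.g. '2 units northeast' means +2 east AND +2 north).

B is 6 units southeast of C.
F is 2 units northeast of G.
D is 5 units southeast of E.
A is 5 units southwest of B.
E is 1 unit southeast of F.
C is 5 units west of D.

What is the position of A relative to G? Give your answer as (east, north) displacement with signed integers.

Place G at the origin (east=0, north=0).
  F is 2 units northeast of G: delta (east=+2, north=+2); F at (east=2, north=2).
  E is 1 unit southeast of F: delta (east=+1, north=-1); E at (east=3, north=1).
  D is 5 units southeast of E: delta (east=+5, north=-5); D at (east=8, north=-4).
  C is 5 units west of D: delta (east=-5, north=+0); C at (east=3, north=-4).
  B is 6 units southeast of C: delta (east=+6, north=-6); B at (east=9, north=-10).
  A is 5 units southwest of B: delta (east=-5, north=-5); A at (east=4, north=-15).
Therefore A relative to G: (east=4, north=-15).

Answer: A is at (east=4, north=-15) relative to G.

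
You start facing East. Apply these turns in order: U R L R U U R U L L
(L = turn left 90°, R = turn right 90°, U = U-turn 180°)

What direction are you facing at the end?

Answer: Final heading: East

Derivation:
Start: East
  U (U-turn (180°)) -> West
  R (right (90° clockwise)) -> North
  L (left (90° counter-clockwise)) -> West
  R (right (90° clockwise)) -> North
  U (U-turn (180°)) -> South
  U (U-turn (180°)) -> North
  R (right (90° clockwise)) -> East
  U (U-turn (180°)) -> West
  L (left (90° counter-clockwise)) -> South
  L (left (90° counter-clockwise)) -> East
Final: East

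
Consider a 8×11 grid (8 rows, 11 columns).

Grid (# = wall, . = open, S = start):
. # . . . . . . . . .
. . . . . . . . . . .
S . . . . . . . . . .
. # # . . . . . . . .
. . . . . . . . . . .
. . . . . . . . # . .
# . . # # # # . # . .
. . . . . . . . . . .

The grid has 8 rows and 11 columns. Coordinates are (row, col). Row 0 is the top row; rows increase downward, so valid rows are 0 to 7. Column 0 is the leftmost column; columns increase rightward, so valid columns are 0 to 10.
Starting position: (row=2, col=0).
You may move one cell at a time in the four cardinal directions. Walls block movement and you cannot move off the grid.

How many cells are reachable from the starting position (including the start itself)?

Answer: Reachable cells: 78

Derivation:
BFS flood-fill from (row=2, col=0):
  Distance 0: (row=2, col=0)
  Distance 1: (row=1, col=0), (row=2, col=1), (row=3, col=0)
  Distance 2: (row=0, col=0), (row=1, col=1), (row=2, col=2), (row=4, col=0)
  Distance 3: (row=1, col=2), (row=2, col=3), (row=4, col=1), (row=5, col=0)
  Distance 4: (row=0, col=2), (row=1, col=3), (row=2, col=4), (row=3, col=3), (row=4, col=2), (row=5, col=1)
  Distance 5: (row=0, col=3), (row=1, col=4), (row=2, col=5), (row=3, col=4), (row=4, col=3), (row=5, col=2), (row=6, col=1)
  Distance 6: (row=0, col=4), (row=1, col=5), (row=2, col=6), (row=3, col=5), (row=4, col=4), (row=5, col=3), (row=6, col=2), (row=7, col=1)
  Distance 7: (row=0, col=5), (row=1, col=6), (row=2, col=7), (row=3, col=6), (row=4, col=5), (row=5, col=4), (row=7, col=0), (row=7, col=2)
  Distance 8: (row=0, col=6), (row=1, col=7), (row=2, col=8), (row=3, col=7), (row=4, col=6), (row=5, col=5), (row=7, col=3)
  Distance 9: (row=0, col=7), (row=1, col=8), (row=2, col=9), (row=3, col=8), (row=4, col=7), (row=5, col=6), (row=7, col=4)
  Distance 10: (row=0, col=8), (row=1, col=9), (row=2, col=10), (row=3, col=9), (row=4, col=8), (row=5, col=7), (row=7, col=5)
  Distance 11: (row=0, col=9), (row=1, col=10), (row=3, col=10), (row=4, col=9), (row=6, col=7), (row=7, col=6)
  Distance 12: (row=0, col=10), (row=4, col=10), (row=5, col=9), (row=7, col=7)
  Distance 13: (row=5, col=10), (row=6, col=9), (row=7, col=8)
  Distance 14: (row=6, col=10), (row=7, col=9)
  Distance 15: (row=7, col=10)
Total reachable: 78 (grid has 78 open cells total)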